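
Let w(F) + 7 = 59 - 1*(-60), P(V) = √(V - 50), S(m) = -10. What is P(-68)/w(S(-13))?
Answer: I*√118/112 ≈ 0.096989*I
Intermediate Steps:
P(V) = √(-50 + V)
w(F) = 112 (w(F) = -7 + (59 - 1*(-60)) = -7 + (59 + 60) = -7 + 119 = 112)
P(-68)/w(S(-13)) = √(-50 - 68)/112 = √(-118)*(1/112) = (I*√118)*(1/112) = I*√118/112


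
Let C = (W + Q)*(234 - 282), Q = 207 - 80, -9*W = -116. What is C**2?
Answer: 405780736/9 ≈ 4.5087e+7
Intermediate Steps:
W = 116/9 (W = -1/9*(-116) = 116/9 ≈ 12.889)
Q = 127
C = -20144/3 (C = (116/9 + 127)*(234 - 282) = (1259/9)*(-48) = -20144/3 ≈ -6714.7)
C**2 = (-20144/3)**2 = 405780736/9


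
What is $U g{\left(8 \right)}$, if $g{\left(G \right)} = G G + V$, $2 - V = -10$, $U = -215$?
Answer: $-16340$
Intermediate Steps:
$V = 12$ ($V = 2 - -10 = 2 + 10 = 12$)
$g{\left(G \right)} = 12 + G^{2}$ ($g{\left(G \right)} = G G + 12 = G^{2} + 12 = 12 + G^{2}$)
$U g{\left(8 \right)} = - 215 \left(12 + 8^{2}\right) = - 215 \left(12 + 64\right) = \left(-215\right) 76 = -16340$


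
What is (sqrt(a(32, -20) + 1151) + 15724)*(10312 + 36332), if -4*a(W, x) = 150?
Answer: 733430256 + 23322*sqrt(4454) ≈ 7.3499e+8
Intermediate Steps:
a(W, x) = -75/2 (a(W, x) = -1/4*150 = -75/2)
(sqrt(a(32, -20) + 1151) + 15724)*(10312 + 36332) = (sqrt(-75/2 + 1151) + 15724)*(10312 + 36332) = (sqrt(2227/2) + 15724)*46644 = (sqrt(4454)/2 + 15724)*46644 = (15724 + sqrt(4454)/2)*46644 = 733430256 + 23322*sqrt(4454)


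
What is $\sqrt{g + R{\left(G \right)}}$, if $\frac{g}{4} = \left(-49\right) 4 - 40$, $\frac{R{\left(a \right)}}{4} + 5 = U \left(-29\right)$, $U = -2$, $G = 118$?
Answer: $2 i \sqrt{183} \approx 27.056 i$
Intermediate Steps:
$R{\left(a \right)} = 212$ ($R{\left(a \right)} = -20 + 4 \left(\left(-2\right) \left(-29\right)\right) = -20 + 4 \cdot 58 = -20 + 232 = 212$)
$g = -944$ ($g = 4 \left(\left(-49\right) 4 - 40\right) = 4 \left(-196 - 40\right) = 4 \left(-236\right) = -944$)
$\sqrt{g + R{\left(G \right)}} = \sqrt{-944 + 212} = \sqrt{-732} = 2 i \sqrt{183}$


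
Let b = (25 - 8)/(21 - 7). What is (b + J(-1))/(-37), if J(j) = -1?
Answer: -3/518 ≈ -0.0057915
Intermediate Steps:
b = 17/14 ≈ 1.2143
(b + J(-1))/(-37) = (17/14 - 1)/(-37) = (3/14)*(-1/37) = -3/518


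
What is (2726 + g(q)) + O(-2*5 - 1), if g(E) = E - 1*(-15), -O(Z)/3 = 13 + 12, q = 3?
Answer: 2669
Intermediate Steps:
O(Z) = -75 (O(Z) = -3*(13 + 12) = -3*25 = -75)
g(E) = 15 + E (g(E) = E + 15 = 15 + E)
(2726 + g(q)) + O(-2*5 - 1) = (2726 + (15 + 3)) - 75 = (2726 + 18) - 75 = 2744 - 75 = 2669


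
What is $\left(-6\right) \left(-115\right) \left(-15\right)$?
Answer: $-10350$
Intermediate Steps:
$\left(-6\right) \left(-115\right) \left(-15\right) = 690 \left(-15\right) = -10350$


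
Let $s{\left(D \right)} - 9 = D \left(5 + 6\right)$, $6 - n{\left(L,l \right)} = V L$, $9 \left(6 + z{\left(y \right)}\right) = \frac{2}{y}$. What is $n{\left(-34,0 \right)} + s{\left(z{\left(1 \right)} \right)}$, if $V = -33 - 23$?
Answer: $- \frac{17573}{9} \approx -1952.6$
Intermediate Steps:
$V = -56$ ($V = -33 - 23 = -56$)
$z{\left(y \right)} = -6 + \frac{2}{9 y}$ ($z{\left(y \right)} = -6 + \frac{2 \frac{1}{y}}{9} = -6 + \frac{2}{9 y}$)
$n{\left(L,l \right)} = 6 + 56 L$ ($n{\left(L,l \right)} = 6 - - 56 L = 6 + 56 L$)
$s{\left(D \right)} = 9 + 11 D$ ($s{\left(D \right)} = 9 + D \left(5 + 6\right) = 9 + D 11 = 9 + 11 D$)
$n{\left(-34,0 \right)} + s{\left(z{\left(1 \right)} \right)} = \left(6 + 56 \left(-34\right)\right) + \left(9 + 11 \left(-6 + \frac{2}{9 \cdot 1}\right)\right) = \left(6 - 1904\right) + \left(9 + 11 \left(-6 + \frac{2}{9} \cdot 1\right)\right) = -1898 + \left(9 + 11 \left(-6 + \frac{2}{9}\right)\right) = -1898 + \left(9 + 11 \left(- \frac{52}{9}\right)\right) = -1898 + \left(9 - \frac{572}{9}\right) = -1898 - \frac{491}{9} = - \frac{17573}{9}$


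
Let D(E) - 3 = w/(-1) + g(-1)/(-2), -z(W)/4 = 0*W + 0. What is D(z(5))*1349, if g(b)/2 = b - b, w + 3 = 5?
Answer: 1349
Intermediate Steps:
w = 2 (w = -3 + 5 = 2)
g(b) = 0 (g(b) = 2*(b - b) = 2*0 = 0)
z(W) = 0 (z(W) = -4*(0*W + 0) = -4*(0 + 0) = -4*0 = 0)
D(E) = 1 (D(E) = 3 + (2/(-1) + 0/(-2)) = 3 + (2*(-1) + 0*(-½)) = 3 + (-2 + 0) = 3 - 2 = 1)
D(z(5))*1349 = 1*1349 = 1349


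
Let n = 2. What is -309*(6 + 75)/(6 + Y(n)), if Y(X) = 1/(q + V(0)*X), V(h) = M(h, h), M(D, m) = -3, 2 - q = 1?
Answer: -125145/29 ≈ -4315.3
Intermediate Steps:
q = 1 (q = 2 - 1*1 = 2 - 1 = 1)
V(h) = -3
Y(X) = 1/(1 - 3*X)
-309*(6 + 75)/(6 + Y(n)) = -309*(6 + 75)/(6 + 1/(1 - 3*2)) = -25029/(6 + 1/(1 - 6)) = -25029/(6 + 1/(-5)) = -25029/(6 - ⅕) = -25029/29/5 = -25029*5/29 = -309*405/29 = -125145/29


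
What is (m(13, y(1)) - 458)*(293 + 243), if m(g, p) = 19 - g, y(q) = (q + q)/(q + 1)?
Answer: -242272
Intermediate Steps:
y(q) = 2*q/(1 + q) (y(q) = (2*q)/(1 + q) = 2*q/(1 + q))
(m(13, y(1)) - 458)*(293 + 243) = ((19 - 1*13) - 458)*(293 + 243) = ((19 - 13) - 458)*536 = (6 - 458)*536 = -452*536 = -242272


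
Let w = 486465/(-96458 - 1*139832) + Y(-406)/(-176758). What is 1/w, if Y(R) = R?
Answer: -4176614782/8589064673 ≈ -0.48627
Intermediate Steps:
w = -8589064673/4176614782 (w = 486465/(-96458 - 1*139832) - 406/(-176758) = 486465/(-96458 - 139832) - 406*(-1/176758) = 486465/(-236290) + 203/88379 = 486465*(-1/236290) + 203/88379 = -97293/47258 + 203/88379 = -8589064673/4176614782 ≈ -2.0565)
1/w = 1/(-8589064673/4176614782) = -4176614782/8589064673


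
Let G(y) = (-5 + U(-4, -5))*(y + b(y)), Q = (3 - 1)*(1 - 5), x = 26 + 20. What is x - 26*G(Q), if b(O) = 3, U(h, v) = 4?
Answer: -84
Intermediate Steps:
x = 46
Q = -8 (Q = 2*(-4) = -8)
G(y) = -3 - y (G(y) = (-5 + 4)*(y + 3) = -(3 + y) = -3 - y)
x - 26*G(Q) = 46 - 26*(-3 - 1*(-8)) = 46 - 26*(-3 + 8) = 46 - 26*5 = 46 - 130 = -84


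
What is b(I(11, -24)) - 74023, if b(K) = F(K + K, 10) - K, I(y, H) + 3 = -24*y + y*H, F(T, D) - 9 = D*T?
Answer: -84103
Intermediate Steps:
F(T, D) = 9 + D*T
I(y, H) = -3 - 24*y + H*y (I(y, H) = -3 + (-24*y + y*H) = -3 + (-24*y + H*y) = -3 - 24*y + H*y)
b(K) = 9 + 19*K (b(K) = (9 + 10*(K + K)) - K = (9 + 10*(2*K)) - K = (9 + 20*K) - K = 9 + 19*K)
b(I(11, -24)) - 74023 = (9 + 19*(-3 - 24*11 - 24*11)) - 74023 = (9 + 19*(-3 - 264 - 264)) - 74023 = (9 + 19*(-531)) - 74023 = (9 - 10089) - 74023 = -10080 - 74023 = -84103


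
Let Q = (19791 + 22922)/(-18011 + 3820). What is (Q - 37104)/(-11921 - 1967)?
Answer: 75226511/28154944 ≈ 2.6719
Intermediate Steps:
Q = -42713/14191 (Q = 42713/(-14191) = 42713*(-1/14191) = -42713/14191 ≈ -3.0099)
(Q - 37104)/(-11921 - 1967) = (-42713/14191 - 37104)/(-11921 - 1967) = -526585577/14191/(-13888) = -526585577/14191*(-1/13888) = 75226511/28154944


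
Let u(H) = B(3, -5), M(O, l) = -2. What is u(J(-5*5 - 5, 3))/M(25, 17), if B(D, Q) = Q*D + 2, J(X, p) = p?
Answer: 13/2 ≈ 6.5000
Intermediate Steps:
B(D, Q) = 2 + D*Q (B(D, Q) = D*Q + 2 = 2 + D*Q)
u(H) = -13 (u(H) = 2 + 3*(-5) = 2 - 15 = -13)
u(J(-5*5 - 5, 3))/M(25, 17) = -13/(-2) = -13*(-½) = 13/2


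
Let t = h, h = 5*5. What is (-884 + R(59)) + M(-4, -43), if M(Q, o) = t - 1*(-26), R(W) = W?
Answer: -774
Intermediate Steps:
h = 25
t = 25
M(Q, o) = 51 (M(Q, o) = 25 - 1*(-26) = 25 + 26 = 51)
(-884 + R(59)) + M(-4, -43) = (-884 + 59) + 51 = -825 + 51 = -774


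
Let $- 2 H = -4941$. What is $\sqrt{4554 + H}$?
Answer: $\frac{3 \sqrt{3122}}{2} \approx 83.812$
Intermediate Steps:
$H = \frac{4941}{2}$ ($H = \left(- \frac{1}{2}\right) \left(-4941\right) = \frac{4941}{2} \approx 2470.5$)
$\sqrt{4554 + H} = \sqrt{4554 + \frac{4941}{2}} = \sqrt{\frac{14049}{2}} = \frac{3 \sqrt{3122}}{2}$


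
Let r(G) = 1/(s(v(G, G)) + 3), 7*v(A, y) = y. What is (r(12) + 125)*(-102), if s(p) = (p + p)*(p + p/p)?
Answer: -2564416/201 ≈ -12758.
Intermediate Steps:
v(A, y) = y/7
s(p) = 2*p*(1 + p) (s(p) = (2*p)*(p + 1) = (2*p)*(1 + p) = 2*p*(1 + p))
r(G) = 1/(3 + 2*G*(1 + G/7)/7) (r(G) = 1/(2*(G/7)*(1 + G/7) + 3) = 1/(2*G*(1 + G/7)/7 + 3) = 1/(3 + 2*G*(1 + G/7)/7))
(r(12) + 125)*(-102) = (49/(147 + 2*12*(7 + 12)) + 125)*(-102) = (49/(147 + 2*12*19) + 125)*(-102) = (49/(147 + 456) + 125)*(-102) = (49/603 + 125)*(-102) = (75424/603)*(-102) = -2564416/201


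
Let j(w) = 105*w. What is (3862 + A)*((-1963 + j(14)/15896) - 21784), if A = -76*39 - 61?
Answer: -157975732377/7948 ≈ -1.9876e+7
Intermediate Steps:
A = -3025 (A = -2964 - 61 = -3025)
(3862 + A)*((-1963 + j(14)/15896) - 21784) = (3862 - 3025)*((-1963 + (105*14)/15896) - 21784) = 837*((-1963 + 1470*(1/15896)) - 21784) = 837*((-1963 + 735/7948) - 21784) = 837*(-15601189/7948 - 21784) = 837*(-188740421/7948) = -157975732377/7948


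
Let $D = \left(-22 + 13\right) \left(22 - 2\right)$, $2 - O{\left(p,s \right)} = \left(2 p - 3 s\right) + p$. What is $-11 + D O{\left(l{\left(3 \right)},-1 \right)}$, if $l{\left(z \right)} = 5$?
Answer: $2869$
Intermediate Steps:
$O{\left(p,s \right)} = 2 - 3 p + 3 s$ ($O{\left(p,s \right)} = 2 - \left(\left(2 p - 3 s\right) + p\right) = 2 - \left(\left(- 3 s + 2 p\right) + p\right) = 2 - \left(- 3 s + 3 p\right) = 2 - 3 p + 3 s$)
$D = -180$ ($D = \left(-9\right) 20 = -180$)
$-11 + D O{\left(l{\left(3 \right)},-1 \right)} = -11 - 180 \left(2 - 15 + 3 \left(-1\right)\right) = -11 - 180 \left(2 - 15 - 3\right) = -11 - -2880 = -11 + 2880 = 2869$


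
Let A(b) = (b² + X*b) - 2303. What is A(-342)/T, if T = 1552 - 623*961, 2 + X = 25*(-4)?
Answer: -149545/597151 ≈ -0.25043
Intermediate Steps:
X = -102 (X = -2 + 25*(-4) = -2 - 100 = -102)
A(b) = -2303 + b² - 102*b (A(b) = (b² - 102*b) - 2303 = -2303 + b² - 102*b)
T = -597151 (T = 1552 - 598703 = -597151)
A(-342)/T = (-2303 + (-342)² - 102*(-342))/(-597151) = (-2303 + 116964 + 34884)*(-1/597151) = 149545*(-1/597151) = -149545/597151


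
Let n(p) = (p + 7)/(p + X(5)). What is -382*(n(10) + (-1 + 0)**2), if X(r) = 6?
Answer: -6303/8 ≈ -787.88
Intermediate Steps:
n(p) = (7 + p)/(6 + p) (n(p) = (p + 7)/(p + 6) = (7 + p)/(6 + p))
-382*(n(10) + (-1 + 0)**2) = -382*((7 + 10)/(6 + 10) + (-1 + 0)**2) = -382*(17/16 + (-1)**2) = -382*((1/16)*17 + 1) = -382*(17/16 + 1) = -382*33/16 = -6303/8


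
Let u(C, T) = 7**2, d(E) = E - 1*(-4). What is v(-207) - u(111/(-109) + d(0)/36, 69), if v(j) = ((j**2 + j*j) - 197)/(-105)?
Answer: -90646/105 ≈ -863.29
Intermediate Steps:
d(E) = 4 + E (d(E) = E + 4 = 4 + E)
v(j) = 197/105 - 2*j**2/105 (v(j) = ((j**2 + j**2) - 197)*(-1/105) = (2*j**2 - 197)*(-1/105) = (-197 + 2*j**2)*(-1/105) = 197/105 - 2*j**2/105)
u(C, T) = 49
v(-207) - u(111/(-109) + d(0)/36, 69) = (197/105 - 2/105*(-207)**2) - 1*49 = (197/105 - 2/105*42849) - 49 = (197/105 - 28566/35) - 49 = -85501/105 - 49 = -90646/105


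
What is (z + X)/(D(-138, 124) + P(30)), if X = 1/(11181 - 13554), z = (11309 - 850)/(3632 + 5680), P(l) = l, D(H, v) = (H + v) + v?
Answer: 551331/68747392 ≈ 0.0080197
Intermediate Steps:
D(H, v) = H + 2*v
z = 10459/9312 ≈ 1.1232
X = -1/2373 (X = 1/(-2373) = -1/2373 ≈ -0.00042141)
(z + X)/(D(-138, 124) + P(30)) = (10459/9312 - 1/2373)/((-138 + 2*124) + 30) = 2756655/(2455264*((-138 + 248) + 30)) = 2756655/(2455264*(110 + 30)) = (2756655/2455264)/140 = (2756655/2455264)*(1/140) = 551331/68747392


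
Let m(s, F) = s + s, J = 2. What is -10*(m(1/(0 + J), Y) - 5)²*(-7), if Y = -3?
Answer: 1120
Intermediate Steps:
m(s, F) = 2*s
-10*(m(1/(0 + J), Y) - 5)²*(-7) = -10*(2/(0 + 2) - 5)²*(-7) = -10*(2/2 - 5)²*(-7) = -10*(2*(½) - 5)²*(-7) = -10*(1 - 5)²*(-7) = -10*(-4)²*(-7) = -10*16*(-7) = -160*(-7) = 1120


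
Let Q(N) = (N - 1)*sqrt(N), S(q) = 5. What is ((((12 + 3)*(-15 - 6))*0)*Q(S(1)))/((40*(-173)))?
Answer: 0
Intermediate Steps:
Q(N) = sqrt(N)*(-1 + N) (Q(N) = (-1 + N)*sqrt(N) = sqrt(N)*(-1 + N))
((((12 + 3)*(-15 - 6))*0)*Q(S(1)))/((40*(-173))) = ((((12 + 3)*(-15 - 6))*0)*(sqrt(5)*(-1 + 5)))/((40*(-173))) = (((15*(-21))*0)*(sqrt(5)*4))/(-6920) = ((-315*0)*(4*sqrt(5)))*(-1/6920) = (0*(4*sqrt(5)))*(-1/6920) = 0*(-1/6920) = 0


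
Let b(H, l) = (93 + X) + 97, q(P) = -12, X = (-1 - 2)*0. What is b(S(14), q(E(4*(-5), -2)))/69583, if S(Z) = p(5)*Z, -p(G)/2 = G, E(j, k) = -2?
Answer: 190/69583 ≈ 0.0027306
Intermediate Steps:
X = 0 (X = -3*0 = 0)
p(G) = -2*G
S(Z) = -10*Z (S(Z) = (-2*5)*Z = -10*Z)
b(H, l) = 190 (b(H, l) = (93 + 0) + 97 = 93 + 97 = 190)
b(S(14), q(E(4*(-5), -2)))/69583 = 190/69583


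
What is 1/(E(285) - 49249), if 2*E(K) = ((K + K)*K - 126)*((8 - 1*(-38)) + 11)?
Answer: 1/4576985 ≈ 2.1848e-7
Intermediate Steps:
E(K) = -3591 + 57*K**2 (E(K) = (((K + K)*K - 126)*((8 - 1*(-38)) + 11))/2 = (((2*K)*K - 126)*((8 + 38) + 11))/2 = ((2*K**2 - 126)*(46 + 11))/2 = ((-126 + 2*K**2)*57)/2 = (-7182 + 114*K**2)/2 = -3591 + 57*K**2)
1/(E(285) - 49249) = 1/((-3591 + 57*285**2) - 49249) = 1/((-3591 + 57*81225) - 49249) = 1/((-3591 + 4629825) - 49249) = 1/(4626234 - 49249) = 1/4576985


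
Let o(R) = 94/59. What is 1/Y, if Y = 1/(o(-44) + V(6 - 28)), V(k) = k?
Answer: -1204/59 ≈ -20.407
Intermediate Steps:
o(R) = 94/59 (o(R) = 94*(1/59) = 94/59)
Y = -59/1204 (Y = 1/(94/59 + (6 - 28)) = 1/(94/59 - 22) = 1/(-1204/59) = -59/1204 ≈ -0.049003)
1/Y = 1/(-59/1204) = -1204/59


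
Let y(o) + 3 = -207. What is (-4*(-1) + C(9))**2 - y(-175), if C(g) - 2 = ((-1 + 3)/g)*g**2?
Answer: 786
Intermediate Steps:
y(o) = -210 (y(o) = -3 - 207 = -210)
C(g) = 2 + 2*g (C(g) = 2 + ((-1 + 3)/g)*g**2 = 2 + (2/g)*g**2 = 2 + 2*g)
(-4*(-1) + C(9))**2 - y(-175) = (-4*(-1) + (2 + 2*9))**2 - 1*(-210) = (4 + (2 + 18))**2 + 210 = (4 + 20)**2 + 210 = 24**2 + 210 = 576 + 210 = 786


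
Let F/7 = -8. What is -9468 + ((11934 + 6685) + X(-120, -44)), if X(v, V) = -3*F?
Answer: 9319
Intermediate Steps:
F = -56 (F = 7*(-8) = -56)
X(v, V) = 168 (X(v, V) = -3*(-56) = 168)
-9468 + ((11934 + 6685) + X(-120, -44)) = -9468 + ((11934 + 6685) + 168) = -9468 + (18619 + 168) = -9468 + 18787 = 9319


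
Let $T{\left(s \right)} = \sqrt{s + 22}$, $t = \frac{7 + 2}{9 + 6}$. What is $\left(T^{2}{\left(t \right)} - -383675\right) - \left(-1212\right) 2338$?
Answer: $\frac{16086768}{5} \approx 3.2174 \cdot 10^{6}$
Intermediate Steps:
$t = \frac{3}{5}$ ($t = \frac{9}{15} = 9 \cdot \frac{1}{15} = \frac{3}{5} \approx 0.6$)
$T{\left(s \right)} = \sqrt{22 + s}$
$\left(T^{2}{\left(t \right)} - -383675\right) - \left(-1212\right) 2338 = \left(\left(\sqrt{22 + \frac{3}{5}}\right)^{2} - -383675\right) - \left(-1212\right) 2338 = \left(\left(\sqrt{\frac{113}{5}}\right)^{2} + 383675\right) - -2833656 = \left(\left(\frac{\sqrt{565}}{5}\right)^{2} + 383675\right) + 2833656 = \left(\frac{113}{5} + 383675\right) + 2833656 = \frac{1918488}{5} + 2833656 = \frac{16086768}{5}$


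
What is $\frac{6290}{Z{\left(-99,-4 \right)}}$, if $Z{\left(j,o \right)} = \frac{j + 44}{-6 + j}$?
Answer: $\frac{132090}{11} \approx 12008.0$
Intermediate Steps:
$Z{\left(j,o \right)} = \frac{44 + j}{-6 + j}$
$\frac{6290}{Z{\left(-99,-4 \right)}} = \frac{6290}{\frac{1}{-6 - 99} \left(44 - 99\right)} = \frac{6290}{\frac{1}{-105} \left(-55\right)} = \frac{6290}{\left(- \frac{1}{105}\right) \left(-55\right)} = \frac{6290}{\frac{11}{21}} = 6290 \cdot \frac{21}{11} = \frac{132090}{11}$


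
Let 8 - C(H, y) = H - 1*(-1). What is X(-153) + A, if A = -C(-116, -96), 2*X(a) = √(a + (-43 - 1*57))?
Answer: -123 + I*√253/2 ≈ -123.0 + 7.953*I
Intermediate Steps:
C(H, y) = 7 - H (C(H, y) = 8 - (H - 1*(-1)) = 8 - (H + 1) = 8 - (1 + H) = 8 + (-1 - H) = 7 - H)
X(a) = √(-100 + a)/2 (X(a) = √(a + (-43 - 1*57))/2 = √(a + (-43 - 57))/2 = √(a - 100)/2 = √(-100 + a)/2)
A = -123 (A = -(7 - 1*(-116)) = -(7 + 116) = -1*123 = -123)
X(-153) + A = √(-100 - 153)/2 - 123 = √(-253)/2 - 123 = (I*√253)/2 - 123 = I*√253/2 - 123 = -123 + I*√253/2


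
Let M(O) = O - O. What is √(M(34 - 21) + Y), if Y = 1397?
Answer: √1397 ≈ 37.376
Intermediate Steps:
M(O) = 0
√(M(34 - 21) + Y) = √(0 + 1397) = √1397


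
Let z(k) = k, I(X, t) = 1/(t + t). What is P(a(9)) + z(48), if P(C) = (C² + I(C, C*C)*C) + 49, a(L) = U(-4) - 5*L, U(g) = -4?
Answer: 244803/98 ≈ 2498.0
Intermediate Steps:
I(X, t) = 1/(2*t)
a(L) = -4 - 5*L
P(C) = 49 + C² + 1/(2*C) (P(C) = (C² + (1/(2*((C*C))))*C) + 49 = (C² + (1/(2*(C²)))*C) + 49 = (C² + (1/(2*C²))*C) + 49 = (C² + 1/(2*C)) + 49 = 49 + C² + 1/(2*C))
P(a(9)) + z(48) = (49 + (-4 - 5*9)² + 1/(2*(-4 - 5*9))) + 48 = (49 + (-4 - 45)² + 1/(2*(-4 - 45))) + 48 = (49 + (-49)² + (½)/(-49)) + 48 = (49 + 2401 + (½)*(-1/49)) + 48 = (49 + 2401 - 1/98) + 48 = 240099/98 + 48 = 244803/98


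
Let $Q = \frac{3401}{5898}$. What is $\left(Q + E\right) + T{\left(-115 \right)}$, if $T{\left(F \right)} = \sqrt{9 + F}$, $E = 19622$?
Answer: $\frac{115733957}{5898} + i \sqrt{106} \approx 19623.0 + 10.296 i$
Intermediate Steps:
$Q = \frac{3401}{5898}$ ($Q = 3401 \cdot \frac{1}{5898} = \frac{3401}{5898} \approx 0.57664$)
$\left(Q + E\right) + T{\left(-115 \right)} = \left(\frac{3401}{5898} + 19622\right) + \sqrt{9 - 115} = \frac{115733957}{5898} + \sqrt{-106} = \frac{115733957}{5898} + i \sqrt{106}$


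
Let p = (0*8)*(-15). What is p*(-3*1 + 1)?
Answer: 0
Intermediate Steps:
p = 0 (p = 0*(-15) = 0)
p*(-3*1 + 1) = 0*(-3*1 + 1) = 0*(-3 + 1) = 0*(-2) = 0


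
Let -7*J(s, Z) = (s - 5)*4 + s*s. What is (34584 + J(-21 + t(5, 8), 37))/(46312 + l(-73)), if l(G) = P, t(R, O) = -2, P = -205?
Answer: 80557/107583 ≈ 0.74879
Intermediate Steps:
l(G) = -205
J(s, Z) = 20/7 - 4*s/7 - s**2/7 (J(s, Z) = -((s - 5)*4 + s*s)/7 = -((-5 + s)*4 + s**2)/7 = -((-20 + 4*s) + s**2)/7 = -(-20 + s**2 + 4*s)/7 = 20/7 - 4*s/7 - s**2/7)
(34584 + J(-21 + t(5, 8), 37))/(46312 + l(-73)) = (34584 + (20/7 - 4*(-21 - 2)/7 - (-21 - 2)**2/7))/(46312 - 205) = (34584 + (20/7 - 4/7*(-23) - 1/7*(-23)**2))/46107 = (34584 + (20/7 + 92/7 - 1/7*529))*(1/46107) = (34584 + (20/7 + 92/7 - 529/7))*(1/46107) = (34584 - 417/7)*(1/46107) = (241671/7)*(1/46107) = 80557/107583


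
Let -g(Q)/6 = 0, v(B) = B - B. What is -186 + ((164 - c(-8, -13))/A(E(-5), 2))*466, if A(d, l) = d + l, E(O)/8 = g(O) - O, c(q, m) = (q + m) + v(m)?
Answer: 39199/21 ≈ 1866.6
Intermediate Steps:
v(B) = 0
g(Q) = 0 (g(Q) = -6*0 = 0)
c(q, m) = m + q (c(q, m) = (q + m) + 0 = (m + q) + 0 = m + q)
E(O) = -8*O (E(O) = 8*(0 - O) = 8*(-O) = -8*O)
-186 + ((164 - c(-8, -13))/A(E(-5), 2))*466 = -186 + ((164 - (-13 - 8))/(-8*(-5) + 2))*466 = -186 + ((164 - 1*(-21))/(40 + 2))*466 = -186 + ((164 + 21)/42)*466 = -186 + (185*(1/42))*466 = -186 + (185/42)*466 = -186 + 43105/21 = 39199/21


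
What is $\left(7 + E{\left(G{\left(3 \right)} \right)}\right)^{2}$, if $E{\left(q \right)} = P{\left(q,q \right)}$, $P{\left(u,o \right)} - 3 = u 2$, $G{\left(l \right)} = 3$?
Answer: $256$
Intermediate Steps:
$P{\left(u,o \right)} = 3 + 2 u$ ($P{\left(u,o \right)} = 3 + u 2 = 3 + 2 u$)
$E{\left(q \right)} = 3 + 2 q$
$\left(7 + E{\left(G{\left(3 \right)} \right)}\right)^{2} = \left(7 + \left(3 + 2 \cdot 3\right)\right)^{2} = \left(7 + \left(3 + 6\right)\right)^{2} = \left(7 + 9\right)^{2} = 16^{2} = 256$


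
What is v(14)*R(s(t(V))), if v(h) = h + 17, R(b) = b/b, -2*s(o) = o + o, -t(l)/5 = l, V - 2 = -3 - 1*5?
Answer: 31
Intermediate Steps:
V = -6 (V = 2 + (-3 - 1*5) = 2 + (-3 - 5) = 2 - 8 = -6)
t(l) = -5*l
s(o) = -o (s(o) = -(o + o)/2 = -o)
R(b) = 1
v(h) = 17 + h
v(14)*R(s(t(V))) = (17 + 14)*1 = 31*1 = 31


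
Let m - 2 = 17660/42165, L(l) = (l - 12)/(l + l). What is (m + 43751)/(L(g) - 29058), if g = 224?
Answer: -41324929072/27444717819 ≈ -1.5058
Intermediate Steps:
L(l) = (-12 + l)/(2*l) (L(l) = (-12 + l)/((2*l)) = (-12 + l)*(1/(2*l)) = (-12 + l)/(2*l))
m = 20398/8433 (m = 2 + 17660/42165 = 2 + 17660*(1/42165) = 2 + 3532/8433 = 20398/8433 ≈ 2.4188)
(m + 43751)/(L(g) - 29058) = (20398/8433 + 43751)/((½)*(-12 + 224)/224 - 29058) = 368972581/(8433*((½)*(1/224)*212 - 29058)) = 368972581/(8433*(53/112 - 29058)) = 368972581/(8433*(-3254443/112)) = (368972581/8433)*(-112/3254443) = -41324929072/27444717819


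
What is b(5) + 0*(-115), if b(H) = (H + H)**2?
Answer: 100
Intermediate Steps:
b(H) = 4*H**2 (b(H) = (2*H)**2 = 4*H**2)
b(5) + 0*(-115) = 4*5**2 + 0*(-115) = 4*25 + 0 = 100 + 0 = 100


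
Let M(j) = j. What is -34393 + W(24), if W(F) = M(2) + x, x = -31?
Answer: -34422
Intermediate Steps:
W(F) = -29 (W(F) = 2 - 31 = -29)
-34393 + W(24) = -34393 - 29 = -34422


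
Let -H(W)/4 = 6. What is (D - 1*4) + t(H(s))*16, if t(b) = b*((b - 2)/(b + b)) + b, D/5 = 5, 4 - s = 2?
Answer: -571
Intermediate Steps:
s = 2 (s = 4 - 1*2 = 4 - 2 = 2)
H(W) = -24 (H(W) = -4*6 = -24)
D = 25 (D = 5*5 = 25)
t(b) = -1 + 3*b/2 (t(b) = b*((-2 + b)/((2*b))) + b = b*((-2 + b)*(1/(2*b))) + b = b*((-2 + b)/(2*b)) + b = (-1 + b/2) + b = -1 + 3*b/2)
(D - 1*4) + t(H(s))*16 = (25 - 1*4) + (-1 + (3/2)*(-24))*16 = (25 - 4) + (-1 - 36)*16 = 21 - 37*16 = 21 - 592 = -571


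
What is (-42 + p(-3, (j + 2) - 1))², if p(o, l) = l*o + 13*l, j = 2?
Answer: 144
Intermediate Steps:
p(o, l) = 13*l + l*o
(-42 + p(-3, (j + 2) - 1))² = (-42 + ((2 + 2) - 1)*(13 - 3))² = (-42 + (4 - 1)*10)² = (-42 + 3*10)² = (-42 + 30)² = (-12)² = 144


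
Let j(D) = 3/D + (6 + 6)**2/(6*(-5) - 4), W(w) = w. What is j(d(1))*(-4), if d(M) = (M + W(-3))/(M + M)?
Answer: 492/17 ≈ 28.941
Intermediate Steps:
d(M) = (-3 + M)/(2*M) (d(M) = (M - 3)/(M + M) = (-3 + M)/((2*M)) = (-3 + M)*(1/(2*M)) = (-3 + M)/(2*M))
j(D) = -72/17 + 3/D (j(D) = 3/D + 12**2/(-30 - 4) = 3/D + 144/(-34) = 3/D + 144*(-1/34) = 3/D - 72/17 = -72/17 + 3/D)
j(d(1))*(-4) = (-72/17 + 3/(((1/2)*(-3 + 1)/1)))*(-4) = (-72/17 + 3/(((1/2)*1*(-2))))*(-4) = (-72/17 + 3/(-1))*(-4) = (-72/17 + 3*(-1))*(-4) = (-72/17 - 3)*(-4) = -123/17*(-4) = 492/17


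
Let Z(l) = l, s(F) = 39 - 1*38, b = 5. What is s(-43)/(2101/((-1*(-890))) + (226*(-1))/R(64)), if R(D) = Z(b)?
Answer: -890/38127 ≈ -0.023343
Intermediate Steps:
s(F) = 1 (s(F) = 39 - 38 = 1)
R(D) = 5
s(-43)/(2101/((-1*(-890))) + (226*(-1))/R(64)) = 1/(2101/((-1*(-890))) + (226*(-1))/5) = 1/(2101/890 - 226*⅕) = 1/(2101*(1/890) - 226/5) = 1/(2101/890 - 226/5) = 1/(-38127/890) = 1*(-890/38127) = -890/38127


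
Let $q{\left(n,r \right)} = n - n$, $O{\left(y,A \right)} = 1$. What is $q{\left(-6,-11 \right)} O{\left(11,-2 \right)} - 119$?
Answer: $-119$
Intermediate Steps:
$q{\left(n,r \right)} = 0$
$q{\left(-6,-11 \right)} O{\left(11,-2 \right)} - 119 = 0 \cdot 1 - 119 = 0 - 119 = -119$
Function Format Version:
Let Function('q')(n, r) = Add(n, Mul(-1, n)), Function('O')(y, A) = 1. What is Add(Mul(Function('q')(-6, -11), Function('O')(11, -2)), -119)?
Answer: -119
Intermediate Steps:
Function('q')(n, r) = 0
Add(Mul(Function('q')(-6, -11), Function('O')(11, -2)), -119) = Add(Mul(0, 1), -119) = Add(0, -119) = -119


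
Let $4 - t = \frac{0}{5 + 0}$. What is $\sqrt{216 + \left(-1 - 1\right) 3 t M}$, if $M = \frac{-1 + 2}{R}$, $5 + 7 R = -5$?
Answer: $\frac{2 \sqrt{1455}}{5} \approx 15.258$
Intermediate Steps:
$R = - \frac{10}{7}$ ($R = - \frac{5}{7} + \frac{1}{7} \left(-5\right) = - \frac{5}{7} - \frac{5}{7} = - \frac{10}{7} \approx -1.4286$)
$t = 4$ ($t = 4 - \frac{0}{5 + 0} = 4 - \frac{0}{5} = 4 - 0 \cdot \frac{1}{5} = 4 - 0 = 4 + 0 = 4$)
$M = - \frac{7}{10}$ ($M = \frac{-1 + 2}{- \frac{10}{7}} = 1 \left(- \frac{7}{10}\right) = - \frac{7}{10} \approx -0.7$)
$\sqrt{216 + \left(-1 - 1\right) 3 t M} = \sqrt{216 + \left(-1 - 1\right) 3 \cdot 4 \left(- \frac{7}{10}\right)} = \sqrt{216 + \left(-2\right) 3 \cdot 4 \left(- \frac{7}{10}\right)} = \sqrt{216 + \left(-6\right) 4 \left(- \frac{7}{10}\right)} = \sqrt{216 - - \frac{84}{5}} = \sqrt{216 + \frac{84}{5}} = \sqrt{\frac{1164}{5}} = \frac{2 \sqrt{1455}}{5}$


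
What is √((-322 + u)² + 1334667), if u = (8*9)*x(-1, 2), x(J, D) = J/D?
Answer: √1462831 ≈ 1209.5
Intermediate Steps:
u = -36 (u = (8*9)*(-1/2) = 72*(-1*½) = 72*(-½) = -36)
√((-322 + u)² + 1334667) = √((-322 - 36)² + 1334667) = √((-358)² + 1334667) = √(128164 + 1334667) = √1462831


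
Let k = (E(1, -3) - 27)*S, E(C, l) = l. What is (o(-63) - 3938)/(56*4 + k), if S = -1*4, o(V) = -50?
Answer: -997/86 ≈ -11.593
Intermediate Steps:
S = -4
k = 120 (k = (-3 - 27)*(-4) = -30*(-4) = 120)
(o(-63) - 3938)/(56*4 + k) = (-50 - 3938)/(56*4 + 120) = -3988/(224 + 120) = -3988/344 = -3988*1/344 = -997/86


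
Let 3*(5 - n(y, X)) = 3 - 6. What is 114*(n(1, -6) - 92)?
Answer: -9804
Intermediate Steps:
n(y, X) = 6 (n(y, X) = 5 - (3 - 6)/3 = 5 - ⅓*(-3) = 5 + 1 = 6)
114*(n(1, -6) - 92) = 114*(6 - 92) = 114*(-86) = -9804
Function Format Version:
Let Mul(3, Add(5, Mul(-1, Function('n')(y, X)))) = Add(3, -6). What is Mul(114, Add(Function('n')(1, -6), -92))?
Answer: -9804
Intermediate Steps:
Function('n')(y, X) = 6 (Function('n')(y, X) = Add(5, Mul(Rational(-1, 3), Add(3, -6))) = Add(5, Mul(Rational(-1, 3), -3)) = Add(5, 1) = 6)
Mul(114, Add(Function('n')(1, -6), -92)) = Mul(114, Add(6, -92)) = Mul(114, -86) = -9804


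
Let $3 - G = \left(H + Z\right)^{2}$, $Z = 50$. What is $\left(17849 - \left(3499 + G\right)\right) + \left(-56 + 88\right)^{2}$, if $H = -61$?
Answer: $15492$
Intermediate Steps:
$G = -118$ ($G = 3 - \left(-61 + 50\right)^{2} = 3 - \left(-11\right)^{2} = 3 - 121 = -118$)
$\left(17849 - \left(3499 + G\right)\right) + \left(-56 + 88\right)^{2} = \left(17849 - 3381\right) + \left(-56 + 88\right)^{2} = \left(17849 + \left(-3499 + 118\right)\right) + 32^{2} = \left(17849 - 3381\right) + 1024 = 14468 + 1024 = 15492$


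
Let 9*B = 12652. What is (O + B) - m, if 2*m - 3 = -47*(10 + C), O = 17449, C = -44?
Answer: 324977/18 ≈ 18054.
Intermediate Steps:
B = 12652/9 (B = (⅑)*12652 = 12652/9 ≈ 1405.8)
m = 1601/2 (m = 3/2 + (-47*(10 - 44))/2 = 3/2 + (-47*(-34))/2 = 3/2 + (½)*1598 = 3/2 + 799 = 1601/2 ≈ 800.50)
(O + B) - m = (17449 + 12652/9) - 1*1601/2 = 169693/9 - 1601/2 = 324977/18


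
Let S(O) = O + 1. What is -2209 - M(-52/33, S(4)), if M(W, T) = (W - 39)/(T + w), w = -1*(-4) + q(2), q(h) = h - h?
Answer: -654734/297 ≈ -2204.5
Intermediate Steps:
q(h) = 0
w = 4 (w = -1*(-4) + 0 = 4 + 0 = 4)
S(O) = 1 + O
M(W, T) = (-39 + W)/(4 + T) (M(W, T) = (W - 39)/(T + 4) = (-39 + W)/(4 + T))
-2209 - M(-52/33, S(4)) = -2209 - (-39 - 52/33)/(4 + (1 + 4)) = -2209 - (-39 - 52*1/33)/(4 + 5) = -2209 - (-39 - 52/33)/9 = -2209 - (-1339)/(9*33) = -2209 - 1*(-1339/297) = -2209 + 1339/297 = -654734/297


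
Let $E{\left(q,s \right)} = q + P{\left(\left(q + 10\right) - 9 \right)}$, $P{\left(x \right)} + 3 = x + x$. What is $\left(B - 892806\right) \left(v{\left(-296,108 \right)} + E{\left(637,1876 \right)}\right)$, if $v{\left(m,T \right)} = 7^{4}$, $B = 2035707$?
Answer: $4927046211$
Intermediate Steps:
$P{\left(x \right)} = -3 + 2 x$ ($P{\left(x \right)} = -3 + \left(x + x\right) = -3 + 2 x$)
$v{\left(m,T \right)} = 2401$
$E{\left(q,s \right)} = -1 + 3 q$ ($E{\left(q,s \right)} = q + \left(-3 + 2 \left(\left(q + 10\right) - 9\right)\right) = q + \left(-3 + 2 \left(\left(10 + q\right) - 9\right)\right) = q + \left(-3 + 2 \left(1 + q\right)\right) = q + \left(-3 + \left(2 + 2 q\right)\right) = q + \left(-1 + 2 q\right) = -1 + 3 q$)
$\left(B - 892806\right) \left(v{\left(-296,108 \right)} + E{\left(637,1876 \right)}\right) = \left(2035707 - 892806\right) \left(2401 + \left(-1 + 3 \cdot 637\right)\right) = 1142901 \left(2401 + \left(-1 + 1911\right)\right) = 1142901 \left(2401 + 1910\right) = 1142901 \cdot 4311 = 4927046211$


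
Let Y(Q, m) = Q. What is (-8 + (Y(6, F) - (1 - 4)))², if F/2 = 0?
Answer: 1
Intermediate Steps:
F = 0 (F = 2*0 = 0)
(-8 + (Y(6, F) - (1 - 4)))² = (-8 + (6 - (1 - 4)))² = (-8 + (6 - 1*(-3)))² = (-8 + (6 + 3))² = (-8 + 9)² = 1² = 1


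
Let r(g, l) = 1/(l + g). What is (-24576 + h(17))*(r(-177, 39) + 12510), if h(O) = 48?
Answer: -7057437352/23 ≈ -3.0685e+8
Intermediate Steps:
r(g, l) = 1/(g + l)
(-24576 + h(17))*(r(-177, 39) + 12510) = (-24576 + 48)*(1/(-177 + 39) + 12510) = -24528*(1/(-138) + 12510) = -24528*(-1/138 + 12510) = -24528*1726379/138 = -7057437352/23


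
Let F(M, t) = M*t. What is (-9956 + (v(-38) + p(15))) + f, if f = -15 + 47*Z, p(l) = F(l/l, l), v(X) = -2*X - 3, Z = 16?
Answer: -9131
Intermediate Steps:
v(X) = -3 - 2*X
p(l) = l (p(l) = (l/l)*l = 1*l = l)
f = 737 (f = -15 + 47*16 = -15 + 752 = 737)
(-9956 + (v(-38) + p(15))) + f = (-9956 + ((-3 - 2*(-38)) + 15)) + 737 = (-9956 + ((-3 + 76) + 15)) + 737 = (-9956 + (73 + 15)) + 737 = (-9956 + 88) + 737 = -9868 + 737 = -9131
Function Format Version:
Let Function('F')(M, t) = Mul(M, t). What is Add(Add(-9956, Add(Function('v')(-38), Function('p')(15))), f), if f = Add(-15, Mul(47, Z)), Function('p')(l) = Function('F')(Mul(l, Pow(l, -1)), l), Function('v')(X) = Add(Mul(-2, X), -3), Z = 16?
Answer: -9131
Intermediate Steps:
Function('v')(X) = Add(-3, Mul(-2, X))
Function('p')(l) = l (Function('p')(l) = Mul(Mul(l, Pow(l, -1)), l) = Mul(1, l) = l)
f = 737 (f = Add(-15, Mul(47, 16)) = Add(-15, 752) = 737)
Add(Add(-9956, Add(Function('v')(-38), Function('p')(15))), f) = Add(Add(-9956, Add(Add(-3, Mul(-2, -38)), 15)), 737) = Add(Add(-9956, Add(Add(-3, 76), 15)), 737) = Add(Add(-9956, Add(73, 15)), 737) = Add(Add(-9956, 88), 737) = Add(-9868, 737) = -9131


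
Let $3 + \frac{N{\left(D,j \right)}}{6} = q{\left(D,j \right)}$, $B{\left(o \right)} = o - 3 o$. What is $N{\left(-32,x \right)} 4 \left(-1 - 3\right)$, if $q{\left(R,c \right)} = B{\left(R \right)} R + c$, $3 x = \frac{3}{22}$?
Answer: $\frac{2165808}{11} \approx 1.9689 \cdot 10^{5}$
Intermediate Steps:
$x = \frac{1}{22}$ ($x = \frac{3 \cdot \frac{1}{22}}{3} = \frac{1}{3} \cdot \frac{3}{22} = \frac{1}{22} \approx 0.045455$)
$B{\left(o \right)} = - 2 o$
$q{\left(R,c \right)} = c - 2 R^{2}$ ($q{\left(R,c \right)} = - 2 R R + c = - 2 R^{2} + c = c - 2 R^{2}$)
$N{\left(D,j \right)} = -18 - 12 D^{2} + 6 j$ ($N{\left(D,j \right)} = -18 + 6 \left(j - 2 D^{2}\right) = -18 - \left(- 6 j + 12 D^{2}\right) = -18 - 12 D^{2} + 6 j$)
$N{\left(-32,x \right)} 4 \left(-1 - 3\right) = \left(-18 - 12 \left(-32\right)^{2} + 6 \cdot \frac{1}{22}\right) 4 \left(-1 - 3\right) = \left(-18 - 12288 + \frac{3}{11}\right) 4 \left(-4\right) = \left(-18 - 12288 + \frac{3}{11}\right) \left(-16\right) = \left(- \frac{135363}{11}\right) \left(-16\right) = \frac{2165808}{11}$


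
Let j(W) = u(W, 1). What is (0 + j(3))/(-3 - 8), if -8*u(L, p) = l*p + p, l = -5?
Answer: -1/22 ≈ -0.045455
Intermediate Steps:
u(L, p) = p/2 (u(L, p) = -(-5*p + p)/8 = -(-1)*p/2 = p/2)
j(W) = ½ (j(W) = (½)*1 = ½)
(0 + j(3))/(-3 - 8) = (0 + ½)/(-3 - 8) = (½)/(-11) = (½)*(-1/11) = -1/22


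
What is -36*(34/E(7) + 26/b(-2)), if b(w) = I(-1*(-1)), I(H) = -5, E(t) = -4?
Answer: 2466/5 ≈ 493.20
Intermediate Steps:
b(w) = -5
-36*(34/E(7) + 26/b(-2)) = -36*(34/(-4) + 26/(-5)) = -36*(34*(-1/4) + 26*(-1/5)) = -36*(-17/2 - 26/5) = -36*(-137/10) = 2466/5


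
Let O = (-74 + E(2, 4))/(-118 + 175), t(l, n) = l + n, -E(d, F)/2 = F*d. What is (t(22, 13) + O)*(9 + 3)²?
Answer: 91440/19 ≈ 4812.6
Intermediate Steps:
E(d, F) = -2*F*d
O = -30/19 (O = (-74 - 2*4*2)/(-118 + 175) = (-74 - 16)/57 = -90*1/57 = -30/19 ≈ -1.5789)
(t(22, 13) + O)*(9 + 3)² = ((22 + 13) - 30/19)*(9 + 3)² = (35 - 30/19)*12² = (635/19)*144 = 91440/19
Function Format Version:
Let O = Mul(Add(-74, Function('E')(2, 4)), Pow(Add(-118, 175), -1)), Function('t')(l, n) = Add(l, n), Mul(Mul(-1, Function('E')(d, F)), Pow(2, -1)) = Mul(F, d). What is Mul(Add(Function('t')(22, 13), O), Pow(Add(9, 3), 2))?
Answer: Rational(91440, 19) ≈ 4812.6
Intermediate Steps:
Function('E')(d, F) = Mul(-2, F, d) (Function('E')(d, F) = Mul(-2, Mul(F, d)) = Mul(-2, F, d))
O = Rational(-30, 19) (O = Mul(Add(-74, Mul(-2, 4, 2)), Pow(Add(-118, 175), -1)) = Mul(Add(-74, -16), Pow(57, -1)) = Mul(-90, Rational(1, 57)) = Rational(-30, 19) ≈ -1.5789)
Mul(Add(Function('t')(22, 13), O), Pow(Add(9, 3), 2)) = Mul(Add(Add(22, 13), Rational(-30, 19)), Pow(Add(9, 3), 2)) = Mul(Add(35, Rational(-30, 19)), Pow(12, 2)) = Mul(Rational(635, 19), 144) = Rational(91440, 19)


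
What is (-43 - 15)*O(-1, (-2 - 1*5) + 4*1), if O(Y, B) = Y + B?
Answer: 232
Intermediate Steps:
O(Y, B) = B + Y
(-43 - 15)*O(-1, (-2 - 1*5) + 4*1) = (-43 - 15)*(((-2 - 1*5) + 4*1) - 1) = -58*(((-2 - 5) + 4) - 1) = -58*((-7 + 4) - 1) = -58*(-3 - 1) = -58*(-4) = 232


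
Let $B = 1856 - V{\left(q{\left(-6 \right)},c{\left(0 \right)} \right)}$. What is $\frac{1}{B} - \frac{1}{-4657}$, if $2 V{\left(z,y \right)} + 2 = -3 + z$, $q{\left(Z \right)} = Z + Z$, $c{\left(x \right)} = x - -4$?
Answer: $\frac{13043}{17365953} \approx 0.00075107$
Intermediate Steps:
$c{\left(x \right)} = 4 + x$ ($c{\left(x \right)} = x + 4 = 4 + x$)
$q{\left(Z \right)} = 2 Z$
$V{\left(z,y \right)} = - \frac{5}{2} + \frac{z}{2}$ ($V{\left(z,y \right)} = -1 + \frac{-3 + z}{2} = -1 + \left(- \frac{3}{2} + \frac{z}{2}\right) = - \frac{5}{2} + \frac{z}{2}$)
$B = \frac{3729}{2}$ ($B = 1856 - \left(- \frac{5}{2} + \frac{2 \left(-6\right)}{2}\right) = 1856 - \left(- \frac{5}{2} + \frac{1}{2} \left(-12\right)\right) = 1856 - \left(- \frac{5}{2} - 6\right) = 1856 - - \frac{17}{2} = 1856 + \frac{17}{2} = \frac{3729}{2} \approx 1864.5$)
$\frac{1}{B} - \frac{1}{-4657} = \frac{1}{\frac{3729}{2}} - \frac{1}{-4657} = \frac{2}{3729} - - \frac{1}{4657} = \frac{2}{3729} + \frac{1}{4657} = \frac{13043}{17365953}$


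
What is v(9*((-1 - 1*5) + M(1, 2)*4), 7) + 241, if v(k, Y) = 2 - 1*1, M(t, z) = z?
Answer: 242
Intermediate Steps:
v(k, Y) = 1 (v(k, Y) = 2 - 1 = 1)
v(9*((-1 - 1*5) + M(1, 2)*4), 7) + 241 = 1 + 241 = 242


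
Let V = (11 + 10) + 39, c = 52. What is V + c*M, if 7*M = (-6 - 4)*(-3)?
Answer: 1980/7 ≈ 282.86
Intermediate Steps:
V = 60 (V = 21 + 39 = 60)
M = 30/7 (M = ((-6 - 4)*(-3))/7 = (-10*(-3))/7 = (⅐)*30 = 30/7 ≈ 4.2857)
V + c*M = 60 + 52*(30/7) = 60 + 1560/7 = 1980/7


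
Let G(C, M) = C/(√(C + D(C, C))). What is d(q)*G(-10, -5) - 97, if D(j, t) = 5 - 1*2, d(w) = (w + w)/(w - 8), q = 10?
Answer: -97 + 100*I*√7/7 ≈ -97.0 + 37.796*I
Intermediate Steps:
d(w) = 2*w/(-8 + w) (d(w) = (2*w)/(-8 + w) = 2*w/(-8 + w))
D(j, t) = 3 (D(j, t) = 5 - 2 = 3)
G(C, M) = C/√(3 + C) (G(C, M) = C/(√(C + 3)) = C/(√(3 + C)) = C/√(3 + C))
d(q)*G(-10, -5) - 97 = (2*10/(-8 + 10))*(-10/√(3 - 10)) - 97 = (2*10/2)*(-(-10)*I*√7/7) - 97 = (2*10*(½))*(-(-10)*I*√7/7) - 97 = 10*(10*I*√7/7) - 97 = 100*I*√7/7 - 97 = -97 + 100*I*√7/7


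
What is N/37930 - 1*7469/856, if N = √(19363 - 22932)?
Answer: -7469/856 + I*√3569/37930 ≈ -8.7255 + 0.001575*I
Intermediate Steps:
N = I*√3569 (N = √(-3569) = I*√3569 ≈ 59.741*I)
N/37930 - 1*7469/856 = (I*√3569)/37930 - 1*7469/856 = (I*√3569)*(1/37930) - 7469*1/856 = I*√3569/37930 - 7469/856 = -7469/856 + I*√3569/37930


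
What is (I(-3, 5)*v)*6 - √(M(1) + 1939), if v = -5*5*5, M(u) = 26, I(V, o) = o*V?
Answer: 11250 - √1965 ≈ 11206.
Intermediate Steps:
I(V, o) = V*o
v = -125 (v = -25*5 = -125)
(I(-3, 5)*v)*6 - √(M(1) + 1939) = (-3*5*(-125))*6 - √(26 + 1939) = -15*(-125)*6 - √1965 = 1875*6 - √1965 = 11250 - √1965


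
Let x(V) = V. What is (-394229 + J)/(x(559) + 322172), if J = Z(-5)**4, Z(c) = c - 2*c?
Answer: -393604/322731 ≈ -1.2196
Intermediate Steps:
Z(c) = -c
J = 625 (J = (-1*(-5))**4 = 5**4 = 625)
(-394229 + J)/(x(559) + 322172) = (-394229 + 625)/(559 + 322172) = -393604/322731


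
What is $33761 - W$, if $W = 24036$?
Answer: $9725$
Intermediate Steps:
$33761 - W = 33761 - 24036 = 9725$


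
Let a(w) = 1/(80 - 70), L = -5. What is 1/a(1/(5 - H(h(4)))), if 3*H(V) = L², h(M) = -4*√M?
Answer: 10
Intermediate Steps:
H(V) = 25/3 (H(V) = (⅓)*(-5)² = (⅓)*25 = 25/3)
a(w) = ⅒ (a(w) = 1/10 = ⅒)
1/a(1/(5 - H(h(4)))) = 1/(⅒) = 10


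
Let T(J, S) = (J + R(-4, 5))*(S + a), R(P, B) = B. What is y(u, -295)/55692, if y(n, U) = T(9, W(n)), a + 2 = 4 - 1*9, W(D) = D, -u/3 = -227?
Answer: 337/1989 ≈ 0.16943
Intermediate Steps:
u = 681 (u = -3*(-227) = 681)
a = -7 (a = -2 + (4 - 1*9) = -2 + (4 - 9) = -2 - 5 = -7)
T(J, S) = (-7 + S)*(5 + J) (T(J, S) = (J + 5)*(S - 7) = (5 + J)*(-7 + S) = (-7 + S)*(5 + J))
y(n, U) = -98 + 14*n (y(n, U) = -35 - 7*9 + 5*n + 9*n = -35 - 63 + 5*n + 9*n = -98 + 14*n)
y(u, -295)/55692 = (-98 + 14*681)/55692 = (-98 + 9534)*(1/55692) = 9436*(1/55692) = 337/1989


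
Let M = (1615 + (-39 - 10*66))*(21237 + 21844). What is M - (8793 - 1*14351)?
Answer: 39467754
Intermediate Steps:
M = 39462196 (M = (1615 + (-39 - 660))*43081 = (1615 - 699)*43081 = 916*43081 = 39462196)
M - (8793 - 1*14351) = 39462196 - (8793 - 1*14351) = 39462196 - (8793 - 14351) = 39462196 - 1*(-5558) = 39462196 + 5558 = 39467754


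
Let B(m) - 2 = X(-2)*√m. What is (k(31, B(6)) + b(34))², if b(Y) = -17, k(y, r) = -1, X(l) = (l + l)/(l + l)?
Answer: 324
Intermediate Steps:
X(l) = 1 (X(l) = (2*l)/((2*l)) = (2*l)*(1/(2*l)) = 1)
B(m) = 2 + √m (B(m) = 2 + 1*√m = 2 + √m)
(k(31, B(6)) + b(34))² = (-1 - 17)² = (-18)² = 324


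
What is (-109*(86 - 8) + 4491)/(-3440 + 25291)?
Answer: -4011/21851 ≈ -0.18356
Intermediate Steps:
(-109*(86 - 8) + 4491)/(-3440 + 25291) = (-109*78 + 4491)/21851 = (-8502 + 4491)*(1/21851) = -4011*1/21851 = -4011/21851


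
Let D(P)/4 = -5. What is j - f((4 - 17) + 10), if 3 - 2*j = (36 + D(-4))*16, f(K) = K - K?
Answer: -253/2 ≈ -126.50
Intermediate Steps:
D(P) = -20 (D(P) = 4*(-5) = -20)
f(K) = 0
j = -253/2 (j = 3/2 - (36 - 20)*16/2 = 3/2 - 8*16 = 3/2 - ½*256 = 3/2 - 128 = -253/2 ≈ -126.50)
j - f((4 - 17) + 10) = -253/2 - 1*0 = -253/2 + 0 = -253/2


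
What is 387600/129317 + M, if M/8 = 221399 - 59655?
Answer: 167330378384/129317 ≈ 1.2940e+6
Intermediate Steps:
M = 1293952 (M = 8*(221399 - 59655) = 8*161744 = 1293952)
387600/129317 + M = 387600/129317 + 1293952 = 167330378384/129317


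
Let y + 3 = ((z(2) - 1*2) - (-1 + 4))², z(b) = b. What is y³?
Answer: 216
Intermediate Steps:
y = 6 (y = -3 + ((2 - 1*2) - (-1 + 4))² = -3 + ((2 - 2) - 1*3)² = -3 + (0 - 3)² = -3 + (-3)² = -3 + 9 = 6)
y³ = 6³ = 216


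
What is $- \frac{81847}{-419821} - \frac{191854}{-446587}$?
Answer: $\frac{117096144323}{187486600927} \approx 0.62456$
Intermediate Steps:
$- \frac{81847}{-419821} - \frac{191854}{-446587} = \left(-81847\right) \left(- \frac{1}{419821}\right) - - \frac{191854}{446587} = \frac{81847}{419821} + \frac{191854}{446587} = \frac{117096144323}{187486600927}$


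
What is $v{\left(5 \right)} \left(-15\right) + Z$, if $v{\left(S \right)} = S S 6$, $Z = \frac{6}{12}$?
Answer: $- \frac{4499}{2} \approx -2249.5$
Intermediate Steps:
$Z = \frac{1}{2}$ ($Z = 6 \cdot \frac{1}{12} = \frac{1}{2} \approx 0.5$)
$v{\left(S \right)} = 6 S^{2}$ ($v{\left(S \right)} = S^{2} \cdot 6 = 6 S^{2}$)
$v{\left(5 \right)} \left(-15\right) + Z = 6 \cdot 5^{2} \left(-15\right) + \frac{1}{2} = 6 \cdot 25 \left(-15\right) + \frac{1}{2} = 150 \left(-15\right) + \frac{1}{2} = -2250 + \frac{1}{2} = - \frac{4499}{2}$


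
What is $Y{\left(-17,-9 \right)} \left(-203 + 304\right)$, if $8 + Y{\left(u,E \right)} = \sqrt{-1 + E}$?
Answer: $-808 + 101 i \sqrt{10} \approx -808.0 + 319.39 i$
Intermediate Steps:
$Y{\left(u,E \right)} = -8 + \sqrt{-1 + E}$
$Y{\left(-17,-9 \right)} \left(-203 + 304\right) = \left(-8 + \sqrt{-1 - 9}\right) \left(-203 + 304\right) = \left(-8 + \sqrt{-10}\right) 101 = \left(-8 + i \sqrt{10}\right) 101 = -808 + 101 i \sqrt{10}$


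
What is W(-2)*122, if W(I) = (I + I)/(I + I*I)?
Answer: -244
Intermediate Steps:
W(I) = 2*I/(I + I**2) (W(I) = (2*I)/(I + I**2) = 2*I/(I + I**2))
W(-2)*122 = (2/(1 - 2))*122 = (2/(-1))*122 = (2*(-1))*122 = -2*122 = -244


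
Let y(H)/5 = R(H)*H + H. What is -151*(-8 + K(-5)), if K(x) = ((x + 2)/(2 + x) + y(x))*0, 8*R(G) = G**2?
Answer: 1208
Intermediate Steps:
R(G) = G**2/8
y(H) = 5*H + 5*H**3/8 (y(H) = 5*((H**2/8)*H + H) = 5*(H**3/8 + H) = 5*(H + H**3/8) = 5*H + 5*H**3/8)
K(x) = 0 (K(x) = ((x + 2)/(2 + x) + 5*x*(8 + x**2)/8)*0 = ((2 + x)/(2 + x) + 5*x*(8 + x**2)/8)*0 = (1 + 5*x*(8 + x**2)/8)*0 = 0)
-151*(-8 + K(-5)) = -151*(-8 + 0) = -151*(-8) = 1208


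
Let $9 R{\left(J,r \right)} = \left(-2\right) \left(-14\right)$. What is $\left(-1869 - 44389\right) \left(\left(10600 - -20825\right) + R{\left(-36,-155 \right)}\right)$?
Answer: $- \frac{13084214074}{9} \approx -1.4538 \cdot 10^{9}$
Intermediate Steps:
$R{\left(J,r \right)} = \frac{28}{9}$ ($R{\left(J,r \right)} = \frac{\left(-2\right) \left(-14\right)}{9} = \frac{1}{9} \cdot 28 = \frac{28}{9}$)
$\left(-1869 - 44389\right) \left(\left(10600 - -20825\right) + R{\left(-36,-155 \right)}\right) = \left(-1869 - 44389\right) \left(\left(10600 - -20825\right) + \frac{28}{9}\right) = - 46258 \left(\left(10600 + 20825\right) + \frac{28}{9}\right) = - 46258 \left(31425 + \frac{28}{9}\right) = \left(-46258\right) \frac{282853}{9} = - \frac{13084214074}{9}$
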